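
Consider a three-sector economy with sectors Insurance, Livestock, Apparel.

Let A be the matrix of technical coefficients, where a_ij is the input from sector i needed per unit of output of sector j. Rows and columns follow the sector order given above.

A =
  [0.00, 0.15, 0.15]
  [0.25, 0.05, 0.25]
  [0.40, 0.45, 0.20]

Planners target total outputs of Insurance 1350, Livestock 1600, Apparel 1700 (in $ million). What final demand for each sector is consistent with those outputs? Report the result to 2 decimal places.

I − A =
  [   1.00    -0.15    -0.15]
  [  -0.25     0.95    -0.25]
  [  -0.40    -0.45     0.80]
d = (I − A) x:
  d_I = (+1.00)·1350 + (-0.15)·1600 + (-0.15)·1700 = 855.00
  d_L = (-0.25)·1350 + (+0.95)·1600 + (-0.25)·1700 = 757.50
  d_A = (-0.40)·1350 + (-0.45)·1600 + (+0.80)·1700 = 100.00

d_I = 855.00, d_L = 757.50, d_A = 100.00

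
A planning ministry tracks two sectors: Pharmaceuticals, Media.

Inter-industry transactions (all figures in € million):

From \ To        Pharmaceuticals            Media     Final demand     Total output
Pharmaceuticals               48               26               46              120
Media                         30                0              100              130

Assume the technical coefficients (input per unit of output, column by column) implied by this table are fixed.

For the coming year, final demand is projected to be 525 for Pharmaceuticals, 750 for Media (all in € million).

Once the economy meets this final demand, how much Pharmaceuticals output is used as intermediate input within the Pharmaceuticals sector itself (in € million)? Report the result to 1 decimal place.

z_11 = 490.9

Technical coefficients a_ij = z_ij / X_j:
  a_11 = 48/120 = 0.40, a_21 = 30/120 = 0.25
  a_12 = 26/130 = 0.20, a_22 = 0/130 = 0.00
I − A =
  [   0.60    -0.20]
  [  -0.25     1.00]
det(I−A) = (0.60)(1.00) − (-0.20)(-0.25) = 0.5500
adj(I−A) = [[1.00, 0.20], [0.25, 0.60]]
(I − A)⁻¹ = adj(I−A) / det(I−A) ≈
  [   1.8182     0.3636]
  [   0.4545     1.0909]
First solve x = (I − A)⁻¹ d = adj(I−A)·d / det(I−A); in particular x_1 = (1.00·525 + 0.20·750) / 0.5500 = 675.00 / 0.5500 ≈ 1227.273.
Intermediate flow from 1 to 1: z_11 = a_11 · x_1 = 0.40 × 675.00 / 0.5500 = 270.00 / 0.5500 ≈ 490.9.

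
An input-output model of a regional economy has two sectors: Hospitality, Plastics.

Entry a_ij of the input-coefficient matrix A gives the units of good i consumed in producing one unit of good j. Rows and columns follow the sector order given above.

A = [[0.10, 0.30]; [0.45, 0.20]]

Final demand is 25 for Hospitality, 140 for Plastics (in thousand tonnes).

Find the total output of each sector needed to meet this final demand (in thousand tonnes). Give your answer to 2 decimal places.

I − A =
  [   0.90    -0.30]
  [  -0.45     0.80]
det(I−A) = (0.90)(0.80) − (-0.30)(-0.45) = 0.5850
adj(I−A) = [[0.80, 0.30], [0.45, 0.90]]
(I − A)⁻¹ = adj(I−A) / det(I−A) ≈
  [   1.3675     0.5128]
  [   0.7692     1.5385]
x = (I − A)⁻¹ d = adj(I−A)·d / det(I−A), with det(I−A) = 0.5850:
  x_H = (0.80·25 + 0.30·140) / 0.5850 = 62.00 / 0.5850 ≈ 105.98
  x_P = (0.45·25 + 0.90·140) / 0.5850 = 137.25 / 0.5850 ≈ 234.62

x_H = 105.98, x_P = 234.62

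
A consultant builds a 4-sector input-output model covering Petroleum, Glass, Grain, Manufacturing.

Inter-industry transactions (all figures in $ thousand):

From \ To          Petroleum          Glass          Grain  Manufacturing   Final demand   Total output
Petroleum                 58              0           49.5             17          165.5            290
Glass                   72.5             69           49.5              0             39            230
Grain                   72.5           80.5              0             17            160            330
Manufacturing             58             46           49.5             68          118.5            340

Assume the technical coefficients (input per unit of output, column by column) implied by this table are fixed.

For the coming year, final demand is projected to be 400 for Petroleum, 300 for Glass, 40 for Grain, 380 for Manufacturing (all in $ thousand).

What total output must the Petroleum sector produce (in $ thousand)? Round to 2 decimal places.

Technical coefficients a_ij = z_ij / X_j:
  a_11 = 58/290 = 0.20, a_21 = 72.5/290 = 0.25, a_31 = 72.5/290 = 0.25, a_41 = 58/290 = 0.20
  a_12 = 0/230 = 0.00, a_22 = 69/230 = 0.30, a_32 = 80.5/230 = 0.35, a_42 = 46/230 = 0.20
  a_13 = 49.5/330 = 0.15, a_23 = 49.5/330 = 0.15, a_33 = 0/330 = 0.00, a_43 = 49.5/330 = 0.15
  a_14 = 17/340 = 0.05, a_24 = 0/340 = 0.00, a_34 = 17/340 = 0.05, a_44 = 68/340 = 0.20
I − A =
  [   0.80     0.00    -0.15    -0.05]
  [  -0.25     0.70    -0.15     0.00]
  [  -0.25    -0.35     1.00    -0.05]
  [  -0.20    -0.20    -0.15     0.80]
Compute the cofactors C_ij = (−1)^(i+j)·(3×3 minor ij) of I−A; the adjugate is their transpose:
adj(I−A) = Cᵀ =
  [ 0.511250   0.056125   0.090750   0.037625]
  [ 0.229625   0.590625   0.126375   0.022250]
  [ 0.219500   0.231000   0.438500   0.041125]
  [ 0.226375   0.205000   0.136500   0.478625]
det(I−A) = Σ_j (I−A)_1j·C_1j = (0.80)(0.511250) + (0.00)(0.229625) + (-0.15)(0.219500) + (-0.05)(0.226375) = 0.36475625
(I − A)⁻¹ = adj(I−A) / det(I−A) ≈
  [   1.4016     0.1539     0.2488     0.1032]
  [   0.6295     1.6192     0.3465     0.0610]
  [   0.6018     0.6333     1.2022     0.1127]
  [   0.6206     0.5620     0.3742     1.3122]
x = (I − A)⁻¹ d = adj(I−A)·d / det(I−A), with det(I−A) = 0.36475625:
  x_1 = (0.511250·400 + 0.056125·300 + 0.090750·40 + 0.037625·380) / 0.36475625 = 239.265 / 0.36475625 ≈ 655.96
  x_2 = (0.229625·400 + 0.590625·300 + 0.126375·40 + 0.022250·380) / 0.36475625 = 282.5475 / 0.36475625 ≈ 774.62
  x_3 = (0.219500·400 + 0.231000·300 + 0.438500·40 + 0.041125·380) / 0.36475625 = 190.2675 / 0.36475625 ≈ 521.63
  x_4 = (0.226375·400 + 0.205000·300 + 0.136500·40 + 0.478625·380) / 0.36475625 = 339.3875 / 0.36475625 ≈ 930.45

x_1 = 655.96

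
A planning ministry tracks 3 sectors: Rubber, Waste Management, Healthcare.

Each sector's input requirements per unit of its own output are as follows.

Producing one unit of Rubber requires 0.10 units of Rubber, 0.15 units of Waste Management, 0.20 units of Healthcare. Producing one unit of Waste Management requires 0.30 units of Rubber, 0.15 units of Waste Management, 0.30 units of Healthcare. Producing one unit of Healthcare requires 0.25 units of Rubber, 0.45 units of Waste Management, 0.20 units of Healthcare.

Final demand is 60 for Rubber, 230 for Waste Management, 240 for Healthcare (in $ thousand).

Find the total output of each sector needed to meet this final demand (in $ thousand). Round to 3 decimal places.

x_R = 504.482, x_W = 730.167, x_H = 699.933

I − A =
  [   0.90    -0.30    -0.25]
  [  -0.15     0.85    -0.45]
  [  -0.20    -0.30     0.80]
Cofactors of I−A, C_ij = (−1)^(i+j)·(minor ij) (rows/columns in the sector order above):
  C_11 = (0.85)(0.80) − (-0.45)(-0.30) = 0.5450
  C_12 = −[(-0.15)(0.80) − (-0.45)(-0.20)] = 0.2100
  C_13 = (-0.15)(-0.30) − (0.85)(-0.20) = 0.2150
  C_21 = −[(-0.30)(0.80) − (-0.25)(-0.30)] = 0.3150
  C_22 = (0.90)(0.80) − (-0.25)(-0.20) = 0.6700
  C_23 = −[(0.90)(-0.30) − (-0.30)(-0.20)] = 0.3300
  C_31 = (-0.30)(-0.45) − (-0.25)(0.85) = 0.3475
  C_32 = −[(0.90)(-0.45) − (-0.25)(-0.15)] = 0.4425
  C_33 = (0.90)(0.85) − (-0.30)(-0.15) = 0.7200
det(I−A) = Σ_j (I−A)_1j·C_1j = (0.90)(0.5450) + (-0.30)(0.2100) + (-0.25)(0.2150) = 0.37375
adj(I−A) = Cᵀ =
  [ 0.5450   0.3150   0.3475]
  [ 0.2100   0.6700   0.4425]
  [ 0.2150   0.3300   0.7200]
(I − A)⁻¹ = adj(I−A) / det(I−A) ≈
  [   1.4582     0.8428     0.9298]
  [   0.5619     1.7926     1.1839]
  [   0.5753     0.8829     1.9264]
x = (I − A)⁻¹ d = adj(I−A)·d / det(I−A), with det(I−A) = 0.37375:
  x_R = (0.5450·60 + 0.3150·230 + 0.3475·240) / 0.37375 = 188.55 / 0.37375 ≈ 504.482
  x_W = (0.2100·60 + 0.6700·230 + 0.4425·240) / 0.37375 = 272.90 / 0.37375 ≈ 730.167
  x_H = (0.2150·60 + 0.3300·230 + 0.7200·240) / 0.37375 = 261.60 / 0.37375 ≈ 699.933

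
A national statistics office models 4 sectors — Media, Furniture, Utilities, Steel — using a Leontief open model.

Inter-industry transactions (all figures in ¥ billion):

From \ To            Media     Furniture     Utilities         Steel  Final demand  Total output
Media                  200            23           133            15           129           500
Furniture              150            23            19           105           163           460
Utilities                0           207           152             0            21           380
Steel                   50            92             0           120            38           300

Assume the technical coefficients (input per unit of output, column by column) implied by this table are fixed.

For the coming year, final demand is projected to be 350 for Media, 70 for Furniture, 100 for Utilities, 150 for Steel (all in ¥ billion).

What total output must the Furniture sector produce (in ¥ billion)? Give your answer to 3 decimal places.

x_2 = 705.313

Technical coefficients a_ij = z_ij / X_j:
  a_11 = 200/500 = 0.40, a_21 = 150/500 = 0.30, a_31 = 0/500 = 0.00, a_41 = 50/500 = 0.10
  a_12 = 23/460 = 0.05, a_22 = 23/460 = 0.05, a_32 = 207/460 = 0.45, a_42 = 92/460 = 0.20
  a_13 = 133/380 = 0.35, a_23 = 19/380 = 0.05, a_33 = 152/380 = 0.40, a_43 = 0/380 = 0.00
  a_14 = 15/300 = 0.05, a_24 = 105/300 = 0.35, a_34 = 0/300 = 0.00, a_44 = 120/300 = 0.40
I − A =
  [   0.60    -0.05    -0.35    -0.05]
  [  -0.30     0.95    -0.05    -0.35]
  [   0.00    -0.45     0.60     0.00]
  [  -0.10    -0.20     0.00     0.60]
Compute the cofactors C_ij = (−1)^(i+j)·(3×3 minor ij) of I−A; the adjugate is their transpose:
adj(I−A) = Cᵀ =
  [ 0.28650   0.11850   0.17700   0.09300]
  [ 0.12900   0.21300   0.09300   0.13500]
  [ 0.09675   0.15975   0.28150   0.10125]
  [ 0.09075   0.09075   0.06050   0.27225]
det(I−A) = Σ_j (I−A)_1j·C_1j = (0.60)(0.28650) + (-0.05)(0.12900) + (-0.35)(0.09675) + (-0.05)(0.09075) = 0.12705
(I − A)⁻¹ = adj(I−A) / det(I−A) ≈
  [   2.2550     0.9327     1.3932     0.7320]
  [   1.0153     1.6765     0.7320     1.0626]
  [   0.7615     1.2574     2.2157     0.7969]
  [   0.7143     0.7143     0.4762     2.1429]
x = (I − A)⁻¹ d = adj(I−A)·d / det(I−A), with det(I−A) = 0.12705:
  x_1 = (0.28650·350 + 0.11850·70 + 0.17700·100 + 0.09300·150) / 0.12705 = 140.22 / 0.12705 ≈ 1103.660
  x_2 = (0.12900·350 + 0.21300·70 + 0.09300·100 + 0.13500·150) / 0.12705 = 89.61 / 0.12705 ≈ 705.313
  x_3 = (0.09675·350 + 0.15975·70 + 0.28150·100 + 0.10125·150) / 0.12705 = 88.3825 / 0.12705 ≈ 695.651
  x_4 = (0.09075·350 + 0.09075·70 + 0.06050·100 + 0.27225·150) / 0.12705 = 85.0025 / 0.12705 ≈ 669.048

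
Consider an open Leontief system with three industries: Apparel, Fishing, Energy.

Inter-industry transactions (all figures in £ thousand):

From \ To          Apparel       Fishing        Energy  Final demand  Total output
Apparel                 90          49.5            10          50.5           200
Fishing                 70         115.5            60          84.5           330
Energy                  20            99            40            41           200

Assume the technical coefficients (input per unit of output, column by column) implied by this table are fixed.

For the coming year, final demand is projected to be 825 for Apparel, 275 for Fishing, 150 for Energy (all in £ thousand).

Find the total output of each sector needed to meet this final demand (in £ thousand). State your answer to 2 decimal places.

x_A = 2223.14, x_F = 2219.01, x_E = 1297.52

Technical coefficients a_ij = z_ij / X_j:
  a_AA = 90/200 = 0.45, a_FA = 70/200 = 0.35, a_EA = 20/200 = 0.10
  a_AF = 49.5/330 = 0.15, a_FF = 115.5/330 = 0.35, a_EF = 99/330 = 0.30
  a_AE = 10/200 = 0.05, a_FE = 60/200 = 0.30, a_EE = 40/200 = 0.20
I − A =
  [   0.55    -0.15    -0.05]
  [  -0.35     0.65    -0.30]
  [  -0.10    -0.30     0.80]
Cofactors of I−A, C_ij = (−1)^(i+j)·(minor ij) (rows/columns in the sector order above):
  C_11 = (0.65)(0.80) − (-0.30)(-0.30) = 0.4300
  C_12 = −[(-0.35)(0.80) − (-0.30)(-0.10)] = 0.3100
  C_13 = (-0.35)(-0.30) − (0.65)(-0.10) = 0.1700
  C_21 = −[(-0.15)(0.80) − (-0.05)(-0.30)] = 0.1350
  C_22 = (0.55)(0.80) − (-0.05)(-0.10) = 0.4350
  C_23 = −[(0.55)(-0.30) − (-0.15)(-0.10)] = 0.1800
  C_31 = (-0.15)(-0.30) − (-0.05)(0.65) = 0.0775
  C_32 = −[(0.55)(-0.30) − (-0.05)(-0.35)] = 0.1825
  C_33 = (0.55)(0.65) − (-0.15)(-0.35) = 0.3050
det(I−A) = Σ_j (I−A)_1j·C_1j = (0.55)(0.4300) + (-0.15)(0.3100) + (-0.05)(0.1700) = 0.1815
adj(I−A) = Cᵀ =
  [ 0.4300   0.1350   0.0775]
  [ 0.3100   0.4350   0.1825]
  [ 0.1700   0.1800   0.3050]
(I − A)⁻¹ = adj(I−A) / det(I−A) ≈
  [   2.3691     0.7438     0.4270]
  [   1.7080     2.3967     1.0055]
  [   0.9366     0.9917     1.6804]
x = (I − A)⁻¹ d = adj(I−A)·d / det(I−A), with det(I−A) = 0.1815:
  x_A = (0.4300·825 + 0.1350·275 + 0.0775·150) / 0.1815 = 403.50 / 0.1815 ≈ 2223.14
  x_F = (0.3100·825 + 0.4350·275 + 0.1825·150) / 0.1815 = 402.75 / 0.1815 ≈ 2219.01
  x_E = (0.1700·825 + 0.1800·275 + 0.3050·150) / 0.1815 = 235.50 / 0.1815 ≈ 1297.52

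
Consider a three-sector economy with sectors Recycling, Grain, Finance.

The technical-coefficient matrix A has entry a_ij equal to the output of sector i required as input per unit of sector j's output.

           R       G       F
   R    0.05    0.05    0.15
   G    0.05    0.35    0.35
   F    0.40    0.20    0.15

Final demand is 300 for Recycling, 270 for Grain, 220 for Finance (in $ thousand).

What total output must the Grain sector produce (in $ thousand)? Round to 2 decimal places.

x_G = 810.70

I − A =
  [   0.95    -0.05    -0.15]
  [  -0.05     0.65    -0.35]
  [  -0.40    -0.20     0.85]
Cofactors of I−A, C_ij = (−1)^(i+j)·(minor ij) (rows/columns in the sector order above):
  C_11 = (0.65)(0.85) − (-0.35)(-0.20) = 0.4825
  C_12 = −[(-0.05)(0.85) − (-0.35)(-0.40)] = 0.1825
  C_13 = (-0.05)(-0.20) − (0.65)(-0.40) = 0.2700
  C_21 = −[(-0.05)(0.85) − (-0.15)(-0.20)] = 0.0725
  C_22 = (0.95)(0.85) − (-0.15)(-0.40) = 0.7475
  C_23 = −[(0.95)(-0.20) − (-0.05)(-0.40)] = 0.2100
  C_31 = (-0.05)(-0.35) − (-0.15)(0.65) = 0.1150
  C_32 = −[(0.95)(-0.35) − (-0.15)(-0.05)] = 0.3400
  C_33 = (0.95)(0.65) − (-0.05)(-0.05) = 0.6150
det(I−A) = Σ_j (I−A)_1j·C_1j = (0.95)(0.4825) + (-0.05)(0.1825) + (-0.15)(0.2700) = 0.40875
adj(I−A) = Cᵀ =
  [ 0.4825   0.0725   0.1150]
  [ 0.1825   0.7475   0.3400]
  [ 0.2700   0.2100   0.6150]
(I − A)⁻¹ = adj(I−A) / det(I−A) ≈
  [   1.1804     0.1774     0.2813]
  [   0.4465     1.8287     0.8318]
  [   0.6606     0.5138     1.5046]
x = (I − A)⁻¹ d = adj(I−A)·d / det(I−A), with det(I−A) = 0.40875:
  x_R = (0.4825·300 + 0.0725·270 + 0.1150·220) / 0.40875 = 189.625 / 0.40875 ≈ 463.91
  x_G = (0.1825·300 + 0.7475·270 + 0.3400·220) / 0.40875 = 331.375 / 0.40875 ≈ 810.70
  x_F = (0.2700·300 + 0.2100·270 + 0.6150·220) / 0.40875 = 273.00 / 0.40875 ≈ 667.89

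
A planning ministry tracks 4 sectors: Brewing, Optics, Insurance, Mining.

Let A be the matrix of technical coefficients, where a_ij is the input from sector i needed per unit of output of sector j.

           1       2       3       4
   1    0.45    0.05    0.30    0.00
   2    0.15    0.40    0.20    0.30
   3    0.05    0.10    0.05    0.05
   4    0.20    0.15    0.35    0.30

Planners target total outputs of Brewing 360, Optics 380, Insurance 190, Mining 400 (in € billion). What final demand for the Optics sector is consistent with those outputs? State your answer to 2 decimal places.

d_2 = 16.00

I − A =
  [   0.55    -0.05    -0.30     0.00]
  [  -0.15     0.60    -0.20    -0.30]
  [  -0.05    -0.10     0.95    -0.05]
  [  -0.20    -0.15    -0.35     0.70]
d = (I − A) x:
  d_1 = (+0.55)·360 + (-0.05)·380 + (-0.30)·190 + (+0.00)·400 = 122.00
  d_2 = (-0.15)·360 + (+0.60)·380 + (-0.20)·190 + (-0.30)·400 = 16.00
  d_3 = (-0.05)·360 + (-0.10)·380 + (+0.95)·190 + (-0.05)·400 = 104.50
  d_4 = (-0.20)·360 + (-0.15)·380 + (-0.35)·190 + (+0.70)·400 = 84.50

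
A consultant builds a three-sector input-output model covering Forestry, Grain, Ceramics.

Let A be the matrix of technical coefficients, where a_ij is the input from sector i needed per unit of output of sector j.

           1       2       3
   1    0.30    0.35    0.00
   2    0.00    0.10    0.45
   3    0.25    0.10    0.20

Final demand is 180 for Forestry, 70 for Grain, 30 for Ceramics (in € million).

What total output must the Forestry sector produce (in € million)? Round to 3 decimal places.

I − A =
  [   0.70    -0.35     0.00]
  [   0.00     0.90    -0.45]
  [  -0.25    -0.10     0.80]
Cofactors of I−A, C_ij = (−1)^(i+j)·(minor ij) (rows/columns in the sector order above):
  C_11 = (0.90)(0.80) − (-0.45)(-0.10) = 0.6750
  C_12 = −[(0.00)(0.80) − (-0.45)(-0.25)] = 0.1125
  C_13 = (0.00)(-0.10) − (0.90)(-0.25) = 0.2250
  C_21 = −[(-0.35)(0.80) − (0.00)(-0.10)] = 0.2800
  C_22 = (0.70)(0.80) − (0.00)(-0.25) = 0.5600
  C_23 = −[(0.70)(-0.10) − (-0.35)(-0.25)] = 0.1575
  C_31 = (-0.35)(-0.45) − (0.00)(0.90) = 0.1575
  C_32 = −[(0.70)(-0.45) − (0.00)(0.00)] = 0.3150
  C_33 = (0.70)(0.90) − (-0.35)(0.00) = 0.6300
det(I−A) = Σ_j (I−A)_1j·C_1j = (0.70)(0.6750) + (-0.35)(0.1125) + (0.00)(0.2250) = 0.433125
adj(I−A) = Cᵀ =
  [ 0.6750   0.2800   0.1575]
  [ 0.1125   0.5600   0.3150]
  [ 0.2250   0.1575   0.6300]
(I − A)⁻¹ = adj(I−A) / det(I−A) ≈
  [   1.5584     0.6465     0.3636]
  [   0.2597     1.2929     0.7273]
  [   0.5195     0.3636     1.4545]
x = (I − A)⁻¹ d = adj(I−A)·d / det(I−A), with det(I−A) = 0.433125:
  x_1 = (0.6750·180 + 0.2800·70 + 0.1575·30) / 0.433125 = 145.825 / 0.433125 ≈ 336.681
  x_2 = (0.1125·180 + 0.5600·70 + 0.3150·30) / 0.433125 = 68.90 / 0.433125 ≈ 159.076
  x_3 = (0.2250·180 + 0.1575·70 + 0.6300·30) / 0.433125 = 70.425 / 0.433125 ≈ 162.597

x_1 = 336.681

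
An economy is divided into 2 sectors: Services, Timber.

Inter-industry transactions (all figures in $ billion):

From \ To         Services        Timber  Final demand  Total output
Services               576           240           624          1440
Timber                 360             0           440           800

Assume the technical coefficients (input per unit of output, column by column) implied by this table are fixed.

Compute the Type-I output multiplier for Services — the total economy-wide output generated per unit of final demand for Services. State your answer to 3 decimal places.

m_1 = 2.381

Technical coefficients a_ij = z_ij / X_j:
  a_11 = 576/1440 = 0.40, a_21 = 360/1440 = 0.25
  a_12 = 240/800 = 0.30, a_22 = 0/800 = 0.00
I − A =
  [   0.60    -0.30]
  [  -0.25     1.00]
det(I−A) = (0.60)(1.00) − (-0.30)(-0.25) = 0.5250
adj(I−A) = [[1.00, 0.30], [0.25, 0.60]]
(I − A)⁻¹ = adj(I−A) / det(I−A) ≈
  [   1.9048     0.5714]
  [   0.4762     1.1429]
The output multiplier for sector j is the column-j sum of the Leontief inverse (I − A)⁻¹ = adj(I−A) / det(I−A).
Column 1 of adj(I−A): (1.00, 0.25); det(I−A) = 0.5250.
m_1 = (1.00 + 0.25) / 0.5250 = 1.25 / 0.5250 ≈ 2.381.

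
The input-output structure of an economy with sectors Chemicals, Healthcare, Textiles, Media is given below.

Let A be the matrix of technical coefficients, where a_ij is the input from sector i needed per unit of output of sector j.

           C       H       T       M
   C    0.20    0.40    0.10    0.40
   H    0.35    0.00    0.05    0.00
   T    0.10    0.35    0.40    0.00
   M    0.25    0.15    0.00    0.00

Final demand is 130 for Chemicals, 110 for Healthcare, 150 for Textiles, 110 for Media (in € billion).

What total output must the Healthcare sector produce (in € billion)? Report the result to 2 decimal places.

x_H = 324.53

I − A =
  [   0.80    -0.40    -0.10    -0.40]
  [  -0.35     1.00    -0.05     0.00]
  [  -0.10    -0.35     0.60     0.00]
  [  -0.25    -0.15     0.00     1.00]
Compute the cofactors C_ij = (−1)^(i+j)·(3×3 minor ij) of I−A; the adjugate is their transpose:
adj(I−A) = Cᵀ =
  [ 0.582500   0.311000   0.123000   0.233000]
  [ 0.215000   0.410000   0.070000   0.086000]
  [ 0.222500   0.291000   0.539000   0.089000]
  [ 0.177875   0.139250   0.041250   0.357750]
det(I−A) = Σ_j (I−A)_1j·C_1j = (0.80)(0.582500) + (-0.40)(0.215000) + (-0.10)(0.222500) + (-0.40)(0.177875) = 0.2866
(I − A)⁻¹ = adj(I−A) / det(I−A) ≈
  [   2.0324     1.0851     0.4292     0.8130]
  [   0.7502     1.4306     0.2442     0.3001]
  [   0.7763     1.0154     1.8807     0.3105]
  [   0.6206     0.4859     0.1439     1.2483]
x = (I − A)⁻¹ d = adj(I−A)·d / det(I−A), with det(I−A) = 0.2866:
  x_C = (0.582500·130 + 0.311000·110 + 0.123000·150 + 0.233000·110) / 0.2866 = 154.015 / 0.2866 ≈ 537.39
  x_H = (0.215000·130 + 0.410000·110 + 0.070000·150 + 0.086000·110) / 0.2866 = 93.01 / 0.2866 ≈ 324.53
  x_T = (0.222500·130 + 0.291000·110 + 0.539000·150 + 0.089000·110) / 0.2866 = 151.575 / 0.2866 ≈ 528.87
  x_M = (0.177875·130 + 0.139250·110 + 0.041250·150 + 0.357750·110) / 0.2866 = 83.98125 / 0.2866 ≈ 293.03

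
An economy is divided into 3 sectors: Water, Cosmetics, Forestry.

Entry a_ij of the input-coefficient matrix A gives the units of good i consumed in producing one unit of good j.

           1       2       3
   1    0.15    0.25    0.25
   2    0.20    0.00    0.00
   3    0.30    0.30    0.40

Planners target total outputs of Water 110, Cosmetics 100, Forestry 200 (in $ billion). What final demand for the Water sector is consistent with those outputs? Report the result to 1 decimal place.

d_1 = 18.5

I − A =
  [   0.85    -0.25    -0.25]
  [  -0.20     1.00     0.00]
  [  -0.30    -0.30     0.60]
d = (I − A) x:
  d_1 = (+0.85)·110 + (-0.25)·100 + (-0.25)·200 = 18.5
  d_2 = (-0.20)·110 + (+1.00)·100 + (+0.00)·200 = 78.0
  d_3 = (-0.30)·110 + (-0.30)·100 + (+0.60)·200 = 57.0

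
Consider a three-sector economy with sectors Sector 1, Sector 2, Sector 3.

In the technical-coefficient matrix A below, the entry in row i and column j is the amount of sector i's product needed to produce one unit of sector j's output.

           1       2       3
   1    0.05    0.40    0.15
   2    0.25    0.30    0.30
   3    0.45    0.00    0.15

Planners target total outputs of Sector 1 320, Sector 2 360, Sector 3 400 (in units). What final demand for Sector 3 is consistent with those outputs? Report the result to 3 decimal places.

d_3 = 196.000

I − A =
  [   0.95    -0.40    -0.15]
  [  -0.25     0.70    -0.30]
  [  -0.45     0.00     0.85]
d = (I − A) x:
  d_1 = (+0.95)·320 + (-0.40)·360 + (-0.15)·400 = 100.000
  d_2 = (-0.25)·320 + (+0.70)·360 + (-0.30)·400 = 52.000
  d_3 = (-0.45)·320 + (+0.00)·360 + (+0.85)·400 = 196.000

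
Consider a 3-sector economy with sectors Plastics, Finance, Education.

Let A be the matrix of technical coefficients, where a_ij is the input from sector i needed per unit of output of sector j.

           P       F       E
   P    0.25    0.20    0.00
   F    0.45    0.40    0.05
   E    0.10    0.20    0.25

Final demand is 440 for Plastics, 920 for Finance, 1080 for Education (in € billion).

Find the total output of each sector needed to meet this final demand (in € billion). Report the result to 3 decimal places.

I − A =
  [   0.75    -0.20     0.00]
  [  -0.45     0.60    -0.05]
  [  -0.10    -0.20     0.75]
Cofactors of I−A, C_ij = (−1)^(i+j)·(minor ij) (rows/columns in the sector order above):
  C_11 = (0.60)(0.75) − (-0.05)(-0.20) = 0.4400
  C_12 = −[(-0.45)(0.75) − (-0.05)(-0.10)] = 0.3425
  C_13 = (-0.45)(-0.20) − (0.60)(-0.10) = 0.1500
  C_21 = −[(-0.20)(0.75) − (0.00)(-0.20)] = 0.1500
  C_22 = (0.75)(0.75) − (0.00)(-0.10) = 0.5625
  C_23 = −[(0.75)(-0.20) − (-0.20)(-0.10)] = 0.1700
  C_31 = (-0.20)(-0.05) − (0.00)(0.60) = 0.0100
  C_32 = −[(0.75)(-0.05) − (0.00)(-0.45)] = 0.0375
  C_33 = (0.75)(0.60) − (-0.20)(-0.45) = 0.3600
det(I−A) = Σ_j (I−A)_1j·C_1j = (0.75)(0.4400) + (-0.20)(0.3425) + (0.00)(0.1500) = 0.2615
adj(I−A) = Cᵀ =
  [ 0.4400   0.1500   0.0100]
  [ 0.3425   0.5625   0.0375]
  [ 0.1500   0.1700   0.3600]
(I − A)⁻¹ = adj(I−A) / det(I−A) ≈
  [   1.6826     0.5736     0.0382]
  [   1.3098     2.1511     0.1434]
  [   0.5736     0.6501     1.3767]
x = (I − A)⁻¹ d = adj(I−A)·d / det(I−A), with det(I−A) = 0.2615:
  x_P = (0.4400·440 + 0.1500·920 + 0.0100·1080) / 0.2615 = 342.40 / 0.2615 ≈ 1309.369
  x_F = (0.3425·440 + 0.5625·920 + 0.0375·1080) / 0.2615 = 708.70 / 0.2615 ≈ 2710.134
  x_E = (0.1500·440 + 0.1700·920 + 0.3600·1080) / 0.2615 = 611.20 / 0.2615 ≈ 2337.285

x_P = 1309.369, x_F = 2710.134, x_E = 2337.285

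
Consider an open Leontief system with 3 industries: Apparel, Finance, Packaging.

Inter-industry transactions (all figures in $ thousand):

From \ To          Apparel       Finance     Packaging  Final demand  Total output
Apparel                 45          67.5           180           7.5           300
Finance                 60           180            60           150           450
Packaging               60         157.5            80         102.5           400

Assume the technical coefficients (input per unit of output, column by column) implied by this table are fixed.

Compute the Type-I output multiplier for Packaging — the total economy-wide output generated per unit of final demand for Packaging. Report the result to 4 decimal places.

m_P = 3.9699

Technical coefficients a_ij = z_ij / X_j:
  a_AA = 45/300 = 0.15, a_FA = 60/300 = 0.20, a_PA = 60/300 = 0.20
  a_AF = 67.5/450 = 0.15, a_FF = 180/450 = 0.40, a_PF = 157.5/450 = 0.35
  a_AP = 180/400 = 0.45, a_FP = 60/400 = 0.15, a_PP = 80/400 = 0.20
I − A =
  [   0.85    -0.15    -0.45]
  [  -0.20     0.60    -0.15]
  [  -0.20    -0.35     0.80]
Cofactors of I−A, C_ij = (−1)^(i+j)·(minor ij) (rows/columns in the sector order above):
  C_11 = (0.60)(0.80) − (-0.15)(-0.35) = 0.4275
  C_12 = −[(-0.20)(0.80) − (-0.15)(-0.20)] = 0.1900
  C_13 = (-0.20)(-0.35) − (0.60)(-0.20) = 0.1900
  C_21 = −[(-0.15)(0.80) − (-0.45)(-0.35)] = 0.2775
  C_22 = (0.85)(0.80) − (-0.45)(-0.20) = 0.5900
  C_23 = −[(0.85)(-0.35) − (-0.15)(-0.20)] = 0.3275
  C_31 = (-0.15)(-0.15) − (-0.45)(0.60) = 0.2925
  C_32 = −[(0.85)(-0.15) − (-0.45)(-0.20)] = 0.2175
  C_33 = (0.85)(0.60) − (-0.15)(-0.20) = 0.4800
det(I−A) = Σ_j (I−A)_1j·C_1j = (0.85)(0.4275) + (-0.15)(0.1900) + (-0.45)(0.1900) = 0.249375
adj(I−A) = Cᵀ =
  [ 0.4275   0.2775   0.2925]
  [ 0.1900   0.5900   0.2175]
  [ 0.1900   0.3275   0.4800]
(I − A)⁻¹ = adj(I−A) / det(I−A) ≈
  [   1.71429     1.11278     1.17293]
  [   0.76190     2.36591     0.87218]
  [   0.76190     1.31328     1.92481]
The output multiplier for sector j is the column-j sum of the Leontief inverse (I − A)⁻¹ = adj(I−A) / det(I−A).
Column P of adj(I−A): (0.2925, 0.2175, 0.4800); det(I−A) = 0.249375.
m_P = (0.2925 + 0.2175 + 0.4800) / 0.249375 = 0.99 / 0.249375 ≈ 3.9699.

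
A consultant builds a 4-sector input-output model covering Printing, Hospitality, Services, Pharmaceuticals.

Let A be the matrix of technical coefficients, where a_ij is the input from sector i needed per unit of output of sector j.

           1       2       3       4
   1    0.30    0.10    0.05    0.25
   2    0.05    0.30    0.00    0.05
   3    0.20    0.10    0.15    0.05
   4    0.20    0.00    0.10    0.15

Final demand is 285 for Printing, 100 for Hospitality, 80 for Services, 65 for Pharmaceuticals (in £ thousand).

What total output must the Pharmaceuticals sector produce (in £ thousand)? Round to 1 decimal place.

I − A =
  [   0.70    -0.10    -0.05    -0.25]
  [  -0.05     0.70     0.00    -0.05]
  [  -0.20    -0.10     0.85    -0.05]
  [  -0.20     0.00    -0.10     0.85]
Compute the cofactors C_ij = (−1)^(i+j)·(3×3 minor ij) of I−A; the adjugate is their transpose:
adj(I−A) = Cᵀ =
  [ 0.501750   0.078500   0.047750   0.155000]
  [ 0.045375   0.445750   0.007375   0.040000]
  [ 0.131250   0.072500   0.376250   0.065000]
  [ 0.133500   0.027000   0.055500   0.405000]
det(I−A) = Σ_j (I−A)_1j·C_1j = (0.70)(0.501750) + (-0.10)(0.045375) + (-0.05)(0.131250) + (-0.25)(0.133500) = 0.30675
(I − A)⁻¹ = adj(I−A) / det(I−A) ≈
  [   1.6357     0.2559     0.1557     0.5053]
  [   0.1479     1.4531     0.0240     0.1304]
  [   0.4279     0.2363     1.2266     0.2119]
  [   0.4352     0.0880     0.1809     1.3203]
x = (I − A)⁻¹ d = adj(I−A)·d / det(I−A), with det(I−A) = 0.30675:
  x_1 = (0.501750·285 + 0.078500·100 + 0.047750·80 + 0.155000·65) / 0.30675 = 164.74375 / 0.30675 ≈ 537.1
  x_2 = (0.045375·285 + 0.445750·100 + 0.007375·80 + 0.040000·65) / 0.30675 = 60.696875 / 0.30675 ≈ 197.9
  x_3 = (0.131250·285 + 0.072500·100 + 0.376250·80 + 0.065000·65) / 0.30675 = 78.98125 / 0.30675 ≈ 257.5
  x_4 = (0.133500·285 + 0.027000·100 + 0.055500·80 + 0.405000·65) / 0.30675 = 71.5125 / 0.30675 ≈ 233.1

x_4 = 233.1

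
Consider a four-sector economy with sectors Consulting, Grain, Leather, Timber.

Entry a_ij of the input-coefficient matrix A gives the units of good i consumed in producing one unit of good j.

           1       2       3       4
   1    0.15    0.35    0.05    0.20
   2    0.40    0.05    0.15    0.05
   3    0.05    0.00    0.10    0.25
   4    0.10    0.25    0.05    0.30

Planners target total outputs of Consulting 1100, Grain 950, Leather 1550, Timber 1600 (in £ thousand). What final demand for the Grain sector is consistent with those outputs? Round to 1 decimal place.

d_2 = 150.0

I − A =
  [   0.85    -0.35    -0.05    -0.20]
  [  -0.40     0.95    -0.15    -0.05]
  [  -0.05     0.00     0.90    -0.25]
  [  -0.10    -0.25    -0.05     0.70]
d = (I − A) x:
  d_1 = (+0.85)·1100 + (-0.35)·950 + (-0.05)·1550 + (-0.20)·1600 = 205.0
  d_2 = (-0.40)·1100 + (+0.95)·950 + (-0.15)·1550 + (-0.05)·1600 = 150.0
  d_3 = (-0.05)·1100 + (+0.00)·950 + (+0.90)·1550 + (-0.25)·1600 = 940.0
  d_4 = (-0.10)·1100 + (-0.25)·950 + (-0.05)·1550 + (+0.70)·1600 = 695.0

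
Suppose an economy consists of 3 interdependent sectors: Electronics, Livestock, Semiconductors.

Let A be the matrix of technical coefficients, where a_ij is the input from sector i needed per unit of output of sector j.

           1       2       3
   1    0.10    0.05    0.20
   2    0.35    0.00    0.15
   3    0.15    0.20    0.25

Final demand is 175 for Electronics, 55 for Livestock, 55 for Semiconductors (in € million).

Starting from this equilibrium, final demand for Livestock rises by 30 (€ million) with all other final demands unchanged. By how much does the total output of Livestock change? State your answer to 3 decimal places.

I − A =
  [   0.90    -0.05    -0.20]
  [  -0.35     1.00    -0.15]
  [  -0.15    -0.20     0.75]
Cofactors of I−A, C_ij = (−1)^(i+j)·(minor ij) (rows/columns in the sector order above):
  C_11 = (1.00)(0.75) − (-0.15)(-0.20) = 0.7200
  C_12 = −[(-0.35)(0.75) − (-0.15)(-0.15)] = 0.2850
  C_13 = (-0.35)(-0.20) − (1.00)(-0.15) = 0.2200
  C_21 = −[(-0.05)(0.75) − (-0.20)(-0.20)] = 0.0775
  C_22 = (0.90)(0.75) − (-0.20)(-0.15) = 0.6450
  C_23 = −[(0.90)(-0.20) − (-0.05)(-0.15)] = 0.1875
  C_31 = (-0.05)(-0.15) − (-0.20)(1.00) = 0.2075
  C_32 = −[(0.90)(-0.15) − (-0.20)(-0.35)] = 0.2050
  C_33 = (0.90)(1.00) − (-0.05)(-0.35) = 0.8825
det(I−A) = Σ_j (I−A)_1j·C_1j = (0.90)(0.7200) + (-0.05)(0.2850) + (-0.20)(0.2200) = 0.58975
adj(I−A) = Cᵀ =
  [ 0.7200   0.0775   0.2075]
  [ 0.2850   0.6450   0.2050]
  [ 0.2200   0.1875   0.8825]
(I − A)⁻¹ = adj(I−A) / det(I−A) ≈
  [   1.2209     0.1314     0.3518]
  [   0.4833     1.0937     0.3476]
  [   0.3730     0.3179     1.4964]
Δx = (I − A)⁻¹ Δd with Δd having +30 in the Livestock component and 0 elsewhere.
So Δx_2 = L_22 · (+30), where L_22 = adj(I−A)_22 / det(I−A) = 0.6450 / 0.58975.
Δx_2 = 0.6450 × (+30) / 0.58975 = 19.35 / 0.58975 ≈ 32.811.

Δx_2 = 32.811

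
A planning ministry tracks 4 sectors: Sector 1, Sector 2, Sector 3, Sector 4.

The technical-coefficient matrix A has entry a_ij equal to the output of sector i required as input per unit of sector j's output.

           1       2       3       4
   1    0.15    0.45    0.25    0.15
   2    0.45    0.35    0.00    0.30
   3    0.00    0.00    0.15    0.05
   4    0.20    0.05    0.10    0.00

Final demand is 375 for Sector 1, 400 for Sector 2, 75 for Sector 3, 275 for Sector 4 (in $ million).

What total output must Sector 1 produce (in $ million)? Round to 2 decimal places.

x_1 = 1771.81

I − A =
  [   0.85    -0.45    -0.25    -0.15]
  [  -0.45     0.65     0.00    -0.30]
  [   0.00     0.00     0.85    -0.05]
  [  -0.20    -0.05    -0.10     1.00]
Compute the cofactors C_ij = (−1)^(i+j)·(3×3 minor ij) of I−A; the adjugate is their transpose:
adj(I−A) = Cᵀ =
  [ 0.536500   0.387250   0.182000   0.205750]
  [ 0.431250   0.690250   0.159750   0.279750]
  [ 0.007625   0.006625   0.287375   0.017500]
  [ 0.129625   0.112625   0.073125   0.297500]
det(I−A) = Σ_j (I−A)_1j·C_1j = (0.85)(0.536500) + (-0.45)(0.431250) + (-0.25)(0.007625) + (-0.15)(0.129625) = 0.2406125
(I − A)⁻¹ = adj(I−A) / det(I−A) ≈
  [   2.2297     1.6094     0.7564     0.8551]
  [   1.7923     2.8687     0.6639     1.1627]
  [   0.0317     0.0275     1.1943     0.0727]
  [   0.5387     0.4681     0.3039     1.2364]
x = (I − A)⁻¹ d = adj(I−A)·d / det(I−A), with det(I−A) = 0.2406125:
  x_1 = (0.536500·375 + 0.387250·400 + 0.182000·75 + 0.205750·275) / 0.2406125 = 426.31875 / 0.2406125 ≈ 1771.81
  x_2 = (0.431250·375 + 0.690250·400 + 0.159750·75 + 0.279750·275) / 0.2406125 = 526.73125 / 0.2406125 ≈ 2189.13
  x_3 = (0.007625·375 + 0.006625·400 + 0.287375·75 + 0.017500·275) / 0.2406125 = 31.875 / 0.2406125 ≈ 132.47
  x_4 = (0.129625·375 + 0.112625·400 + 0.073125·75 + 0.297500·275) / 0.2406125 = 180.95625 / 0.2406125 ≈ 752.07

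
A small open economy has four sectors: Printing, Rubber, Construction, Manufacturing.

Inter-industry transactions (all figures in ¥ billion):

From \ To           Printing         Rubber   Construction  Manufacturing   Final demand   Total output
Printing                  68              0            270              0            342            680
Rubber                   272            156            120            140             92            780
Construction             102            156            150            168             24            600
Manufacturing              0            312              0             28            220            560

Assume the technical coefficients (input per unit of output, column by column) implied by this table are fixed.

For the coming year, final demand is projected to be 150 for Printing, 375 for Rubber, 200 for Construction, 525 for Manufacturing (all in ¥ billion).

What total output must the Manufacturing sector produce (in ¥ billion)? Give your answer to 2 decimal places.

x_4 = 1234.06

Technical coefficients a_ij = z_ij / X_j:
  a_11 = 68/680 = 0.10, a_21 = 272/680 = 0.40, a_31 = 102/680 = 0.15, a_41 = 0/680 = 0.00
  a_12 = 0/780 = 0.00, a_22 = 156/780 = 0.20, a_32 = 156/780 = 0.20, a_42 = 312/780 = 0.40
  a_13 = 270/600 = 0.45, a_23 = 120/600 = 0.20, a_33 = 150/600 = 0.25, a_43 = 0/600 = 0.00
  a_14 = 0/560 = 0.00, a_24 = 140/560 = 0.25, a_34 = 168/560 = 0.30, a_44 = 28/560 = 0.05
I − A =
  [   0.90     0.00    -0.45     0.00]
  [  -0.40     0.80    -0.20    -0.25]
  [  -0.15    -0.20     0.75    -0.30]
  [   0.00    -0.40     0.00     0.95]
Compute the cofactors C_ij = (−1)^(i+j)·(3×3 minor ij) of I−A; the adjugate is their transpose:
adj(I−A) = Cᵀ =
  [ 0.433000   0.139500   0.297000   0.130500]
  [ 0.313500   0.577125   0.342000   0.259875]
  [ 0.223000   0.279000   0.594000   0.261000]
  [ 0.132000   0.243000   0.144000   0.414000]
det(I−A) = Σ_j (I−A)_1j·C_1j = (0.90)(0.433000) + (0.00)(0.313500) + (-0.45)(0.223000) + (0.00)(0.132000) = 0.28935
(I − A)⁻¹ = adj(I−A) / det(I−A) ≈
  [   1.4965     0.4821     1.0264     0.4510]
  [   1.0835     1.9946     1.1820     0.8981]
  [   0.7707     0.9642     2.0529     0.9020]
  [   0.4562     0.8398     0.4977     1.4308]
x = (I − A)⁻¹ d = adj(I−A)·d / det(I−A), with det(I−A) = 0.28935:
  x_1 = (0.433000·150 + 0.139500·375 + 0.297000·200 + 0.130500·525) / 0.28935 = 245.175 / 0.28935 ≈ 847.33
  x_2 = (0.313500·150 + 0.577125·375 + 0.342000·200 + 0.259875·525) / 0.28935 = 468.28125 / 0.28935 ≈ 1618.39
  x_3 = (0.223000·150 + 0.279000·375 + 0.594000·200 + 0.261000·525) / 0.28935 = 393.90 / 0.28935 ≈ 1361.33
  x_4 = (0.132000·150 + 0.243000·375 + 0.144000·200 + 0.414000·525) / 0.28935 = 357.075 / 0.28935 ≈ 1234.06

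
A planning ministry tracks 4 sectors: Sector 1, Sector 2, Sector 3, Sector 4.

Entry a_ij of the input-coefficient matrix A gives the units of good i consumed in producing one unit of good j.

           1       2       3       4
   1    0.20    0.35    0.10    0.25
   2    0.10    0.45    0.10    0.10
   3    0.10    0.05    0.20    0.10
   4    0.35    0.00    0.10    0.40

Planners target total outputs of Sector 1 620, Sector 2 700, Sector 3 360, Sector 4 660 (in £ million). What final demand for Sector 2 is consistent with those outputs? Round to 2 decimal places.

d_2 = 221.00

I − A =
  [   0.80    -0.35    -0.10    -0.25]
  [  -0.10     0.55    -0.10    -0.10]
  [  -0.10    -0.05     0.80    -0.10]
  [  -0.35     0.00    -0.10     0.60]
d = (I − A) x:
  d_1 = (+0.80)·620 + (-0.35)·700 + (-0.10)·360 + (-0.25)·660 = 50.00
  d_2 = (-0.10)·620 + (+0.55)·700 + (-0.10)·360 + (-0.10)·660 = 221.00
  d_3 = (-0.10)·620 + (-0.05)·700 + (+0.80)·360 + (-0.10)·660 = 125.00
  d_4 = (-0.35)·620 + (+0.00)·700 + (-0.10)·360 + (+0.60)·660 = 143.00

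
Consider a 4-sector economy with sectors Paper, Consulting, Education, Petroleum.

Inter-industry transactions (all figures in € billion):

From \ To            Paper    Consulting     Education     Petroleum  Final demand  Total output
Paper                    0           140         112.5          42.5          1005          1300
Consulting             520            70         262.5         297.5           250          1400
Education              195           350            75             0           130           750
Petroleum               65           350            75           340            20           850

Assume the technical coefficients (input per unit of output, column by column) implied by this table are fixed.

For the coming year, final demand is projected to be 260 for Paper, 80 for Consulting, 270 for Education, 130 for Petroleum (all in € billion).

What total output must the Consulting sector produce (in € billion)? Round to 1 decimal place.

Technical coefficients a_ij = z_ij / X_j:
  a_11 = 0/1300 = 0.00, a_21 = 520/1300 = 0.40, a_31 = 195/1300 = 0.15, a_41 = 65/1300 = 0.05
  a_12 = 140/1400 = 0.10, a_22 = 70/1400 = 0.05, a_32 = 350/1400 = 0.25, a_42 = 350/1400 = 0.25
  a_13 = 112.5/750 = 0.15, a_23 = 262.5/750 = 0.35, a_33 = 75/750 = 0.10, a_43 = 75/750 = 0.10
  a_14 = 42.5/850 = 0.05, a_24 = 297.5/850 = 0.35, a_34 = 0/850 = 0.00, a_44 = 340/850 = 0.40
I − A =
  [   1.00    -0.10    -0.15    -0.05]
  [  -0.40     0.95    -0.35    -0.35]
  [  -0.15    -0.25     0.90     0.00]
  [  -0.05    -0.25    -0.10     0.60]
Compute the cofactors C_ij = (−1)^(i+j)·(3×3 minor ij) of I−A; the adjugate is their transpose:
adj(I−A) = Cᵀ =
  [ 0.373000   0.089000   0.106000   0.083000]
  [ 0.268500   0.523500   0.284750   0.327750]
  [ 0.136750   0.160250   0.449375   0.104875]
  [ 0.165750   0.252250   0.202375   0.689875]
det(I−A) = Σ_j (I−A)_1j·C_1j = (1.00)(0.373000) + (-0.10)(0.268500) + (-0.15)(0.136750) + (-0.05)(0.165750) = 0.31735
(I − A)⁻¹ = adj(I−A) / det(I−A) ≈
  [   1.1754     0.2804     0.3340     0.2615]
  [   0.8461     1.6496     0.8973     1.0328]
  [   0.4309     0.5050     1.4160     0.3305]
  [   0.5223     0.7949     0.6377     2.1739]
x = (I − A)⁻¹ d = adj(I−A)·d / det(I−A), with det(I−A) = 0.31735:
  x_1 = (0.373000·260 + 0.089000·80 + 0.106000·270 + 0.083000·130) / 0.31735 = 143.51 / 0.31735 ≈ 452.2
  x_2 = (0.268500·260 + 0.523500·80 + 0.284750·270 + 0.327750·130) / 0.31735 = 231.18 / 0.31735 ≈ 728.5
  x_3 = (0.136750·260 + 0.160250·80 + 0.449375·270 + 0.104875·130) / 0.31735 = 183.34 / 0.31735 ≈ 577.7
  x_4 = (0.165750·260 + 0.252250·80 + 0.202375·270 + 0.689875·130) / 0.31735 = 207.60 / 0.31735 ≈ 654.2

x_2 = 728.5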